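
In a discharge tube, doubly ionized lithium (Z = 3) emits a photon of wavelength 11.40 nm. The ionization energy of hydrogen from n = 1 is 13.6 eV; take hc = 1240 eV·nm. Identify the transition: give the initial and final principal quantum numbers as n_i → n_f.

The photon energy is ΔE = hc/λ = 1240 / 11.40 = 108.8 eV.
With Z = 3, ΔE = 122.4 × (1/n_f² − 1/n_i²), so 1/n_f² − 1/n_i² = 0.8887.
Trying n_f = 1 gives 1/n_i² = 0.1113, i.e. n_i ≈ 3; this pair matches.

n_i = 3, n_f = 1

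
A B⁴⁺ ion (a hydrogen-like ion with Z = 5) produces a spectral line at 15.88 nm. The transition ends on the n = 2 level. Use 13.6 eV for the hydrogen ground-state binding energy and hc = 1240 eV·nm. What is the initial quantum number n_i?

n_i = 7

The photon energy is ΔE = hc/λ = 1240 / 15.88 = 78.09 eV.
With Z = 5, ΔE = 340.0 × (1/n_f² − 1/n_i²), so 1/n_f² − 1/n_i² = 0.2297.
With n_f = 2: 1/n_i² = 1/4 − 0.2297 = 0.02034, so n_i ≈ 7.01.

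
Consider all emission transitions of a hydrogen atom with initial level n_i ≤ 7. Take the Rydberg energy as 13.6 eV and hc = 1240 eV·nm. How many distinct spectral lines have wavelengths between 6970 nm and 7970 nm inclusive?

Enumerate all n_i → n_f pairs with 1 ≤ n_f < n_i ≤ 7 and compute λ = 1240 / [13.6·1·(1/n_f² − 1/n_i²)].
Lines falling in [6970, 7970] nm: 6→5 (7460 nm).

1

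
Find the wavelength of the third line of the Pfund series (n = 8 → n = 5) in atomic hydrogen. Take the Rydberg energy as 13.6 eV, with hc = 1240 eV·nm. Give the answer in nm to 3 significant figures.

3740 nm

The Pfund series terminates on n_f = 5; the third line has n_i = 5+3 = 8.
ΔE = 13.60 × (1/5² − 1/8²) = 0.3315 eV.
λ = 1240 / 0.3315 = 3740 nm.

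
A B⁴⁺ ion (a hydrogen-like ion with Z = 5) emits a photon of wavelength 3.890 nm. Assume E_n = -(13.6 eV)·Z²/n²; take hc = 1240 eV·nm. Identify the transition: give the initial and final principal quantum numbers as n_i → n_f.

The photon energy is ΔE = hc/λ = 1240 / 3.890 = 318.8 eV.
With Z = 5, ΔE = 340.0 × (1/n_f² − 1/n_i²), so 1/n_f² − 1/n_i² = 0.9375.
Trying n_f = 1 gives 1/n_i² = 0.06245, i.e. n_i ≈ 4; this pair matches.

n_i = 4, n_f = 1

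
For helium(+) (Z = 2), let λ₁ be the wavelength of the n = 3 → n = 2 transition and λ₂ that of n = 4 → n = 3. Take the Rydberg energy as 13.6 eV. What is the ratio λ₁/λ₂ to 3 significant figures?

λ ∝ 1/ΔE ∝ 1/(1/n_f² − 1/n_i²), and the Z² and hc factors cancel in the ratio.
λ₁/λ₂ = (1/3² − 1/4²)/(1/2² − 1/3²) = 0.04861/0.1389 = 0.350.

0.350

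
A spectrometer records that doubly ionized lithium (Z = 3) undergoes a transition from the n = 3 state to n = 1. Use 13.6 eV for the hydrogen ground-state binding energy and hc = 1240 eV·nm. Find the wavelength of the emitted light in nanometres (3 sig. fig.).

11.4 nm

For Z = 3 the level energies scale as Z², so the effective Rydberg energy is 13.6 × 9 = 122.4 eV.
ΔE = 122.4 × (1/1² − 1/3²) = 122.4 × 0.8889 = 108.8 eV.
λ = hc/ΔE = 1240 / 108.8 = 11.4 nm.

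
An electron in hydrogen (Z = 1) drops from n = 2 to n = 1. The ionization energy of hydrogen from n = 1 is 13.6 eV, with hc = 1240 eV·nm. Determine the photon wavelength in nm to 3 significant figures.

ΔE = 13.60 × (1/1² − 1/2²) = 13.60 × 0.7500 = 10.20 eV.
λ = hc/ΔE = 1240 / 10.20 = 122 nm.

122 nm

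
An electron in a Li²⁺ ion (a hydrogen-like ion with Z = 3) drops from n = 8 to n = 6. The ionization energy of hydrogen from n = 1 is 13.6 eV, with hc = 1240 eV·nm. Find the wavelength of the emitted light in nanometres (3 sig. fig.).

834 nm

For Z = 3 the level energies scale as Z², so the effective Rydberg energy is 13.6 × 9 = 122.4 eV.
ΔE = 122.4 × (1/6² − 1/8²) = 122.4 × 0.01215 = 1.488 eV.
λ = hc/ΔE = 1240 / 1.488 = 834 nm.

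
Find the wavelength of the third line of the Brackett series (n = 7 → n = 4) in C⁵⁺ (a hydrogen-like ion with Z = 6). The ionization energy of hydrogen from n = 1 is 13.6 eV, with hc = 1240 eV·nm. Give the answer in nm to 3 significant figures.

The Brackett series terminates on n_f = 4; the third line has n_i = 4+3 = 7.
ΔE = 489.6 × (1/4² − 1/7²) = 20.61 eV.
λ = 1240 / 20.61 = 60.2 nm.

60.2 nm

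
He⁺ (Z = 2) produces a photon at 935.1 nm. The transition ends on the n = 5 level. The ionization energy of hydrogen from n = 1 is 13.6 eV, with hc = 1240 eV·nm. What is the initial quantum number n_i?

The photon energy is ΔE = hc/λ = 1240 / 935.1 = 1.326 eV.
With Z = 2, ΔE = 54.40 × (1/n_f² − 1/n_i²), so 1/n_f² − 1/n_i² = 0.02438.
With n_f = 5: 1/n_i² = 1/25 − 0.02438 = 0.01562, so n_i ≈ 8.00.

n_i = 8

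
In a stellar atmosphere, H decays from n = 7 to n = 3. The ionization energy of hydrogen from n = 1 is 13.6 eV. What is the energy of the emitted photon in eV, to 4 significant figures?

E_7 = −13.60/49 = −0.2776 eV and E_3 = −13.60/9 = −1.511 eV.
The photon energy is |E_7 − E_3| = 1.234 eV.

1.234 eV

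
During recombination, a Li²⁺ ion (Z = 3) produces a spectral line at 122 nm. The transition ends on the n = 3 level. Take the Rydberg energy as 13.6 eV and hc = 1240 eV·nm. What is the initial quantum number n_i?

The photon energy is ΔE = hc/λ = 1240 / 122 = 10.16 eV.
With Z = 3, ΔE = 122.4 × (1/n_f² − 1/n_i²), so 1/n_f² − 1/n_i² = 0.08304.
With n_f = 3: 1/n_i² = 1/9 − 0.08304 = 0.02807, so n_i ≈ 5.97.

n_i = 6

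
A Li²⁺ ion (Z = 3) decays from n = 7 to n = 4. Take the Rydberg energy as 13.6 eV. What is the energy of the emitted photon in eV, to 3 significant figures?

The Bohr energies scale as Z², so for Z = 3: E_n = −122.4/n² eV.
E_7 = −122.4/49 = −2.498 eV and E_4 = −122.4/16 = −7.650 eV.
The photon energy is |E_7 − E_4| = 5.15 eV.

5.15 eV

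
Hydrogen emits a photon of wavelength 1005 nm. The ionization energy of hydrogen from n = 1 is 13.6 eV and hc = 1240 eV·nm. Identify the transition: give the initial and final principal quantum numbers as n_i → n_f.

n_i = 7, n_f = 3

The photon energy is ΔE = hc/λ = 1240 / 1005 = 1.234 eV.
With Z = 1, ΔE = 13.60 × (1/n_f² − 1/n_i²), so 1/n_f² − 1/n_i² = 0.09072.
Trying n_f = 3 gives 1/n_i² = 0.02039, i.e. n_i ≈ 7; this pair matches.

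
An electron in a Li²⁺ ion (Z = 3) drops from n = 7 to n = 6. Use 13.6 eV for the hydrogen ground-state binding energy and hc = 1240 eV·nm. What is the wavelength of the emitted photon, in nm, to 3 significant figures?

1370 nm

For Z = 3 the level energies scale as Z², so the effective Rydberg energy is 13.6 × 9 = 122.4 eV.
ΔE = 122.4 × (1/6² − 1/7²) = 122.4 × 0.007370 = 0.9020 eV.
λ = hc/ΔE = 1240 / 0.9020 = 1370 nm.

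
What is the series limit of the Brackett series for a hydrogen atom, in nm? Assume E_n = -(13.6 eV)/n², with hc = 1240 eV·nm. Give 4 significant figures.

The Brackett series has lower level n_f = 4; the series limit corresponds to n_i → ∞.
ΔE_max = 13.6 × 1 / 4² = 0.8500 eV.
λ_min = 1240 / 0.8500 = 1459 nm.

1459 nm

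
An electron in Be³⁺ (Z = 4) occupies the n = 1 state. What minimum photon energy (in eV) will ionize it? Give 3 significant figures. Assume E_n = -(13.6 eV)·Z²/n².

218 eV

E_n = −13.6 Z²/n² = −217.6/n² eV for Z = 4.
E_1 = −217.6/1 = −218 eV, so ionization (to E = 0) requires 218 eV.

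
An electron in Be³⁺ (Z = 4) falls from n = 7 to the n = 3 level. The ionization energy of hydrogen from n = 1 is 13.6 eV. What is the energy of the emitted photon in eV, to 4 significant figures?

19.74 eV

The Bohr energies scale as Z², so for Z = 4: E_n = −217.6/n² eV.
E_7 = −217.6/49 = −4.441 eV and E_3 = −217.6/9 = −24.18 eV.
The photon energy is |E_7 − E_3| = 19.74 eV.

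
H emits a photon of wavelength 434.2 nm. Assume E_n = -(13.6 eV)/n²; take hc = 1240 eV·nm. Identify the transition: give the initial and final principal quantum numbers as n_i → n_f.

n_i = 5, n_f = 2

The photon energy is ΔE = hc/λ = 1240 / 434.2 = 2.856 eV.
With Z = 1, ΔE = 13.60 × (1/n_f² − 1/n_i²), so 1/n_f² − 1/n_i² = 0.2100.
Trying n_f = 2 gives 1/n_i² = 0.04001, i.e. n_i ≈ 5; this pair matches.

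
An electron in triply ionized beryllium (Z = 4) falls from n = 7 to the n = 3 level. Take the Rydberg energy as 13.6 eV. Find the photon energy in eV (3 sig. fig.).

The Bohr energies scale as Z², so for Z = 4: E_n = −217.6/n² eV.
E_7 = −217.6/49 = −4.441 eV and E_3 = −217.6/9 = −24.18 eV.
The photon energy is |E_7 − E_3| = 19.7 eV.

19.7 eV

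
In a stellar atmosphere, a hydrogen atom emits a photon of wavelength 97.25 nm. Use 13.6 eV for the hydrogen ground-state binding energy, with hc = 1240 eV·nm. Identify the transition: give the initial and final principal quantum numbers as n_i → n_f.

The photon energy is ΔE = hc/λ = 1240 / 97.25 = 12.75 eV.
With Z = 1, ΔE = 13.60 × (1/n_f² − 1/n_i²), so 1/n_f² − 1/n_i² = 0.9375.
Trying n_f = 1 gives 1/n_i² = 0.06245, i.e. n_i ≈ 4; this pair matches.

n_i = 4, n_f = 1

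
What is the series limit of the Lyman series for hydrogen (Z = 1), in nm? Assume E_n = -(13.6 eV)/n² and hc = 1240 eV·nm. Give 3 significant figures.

91.2 nm

The Lyman series has lower level n_f = 1; the series limit corresponds to n_i → ∞.
ΔE_max = 13.6 × 1 / 1² = 13.60 eV.
λ_min = 1240 / 13.60 = 91.2 nm.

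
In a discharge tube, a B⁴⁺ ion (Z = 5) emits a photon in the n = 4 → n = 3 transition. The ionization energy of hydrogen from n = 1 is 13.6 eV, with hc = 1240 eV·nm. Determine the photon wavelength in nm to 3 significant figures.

For Z = 5 the level energies scale as Z², so the effective Rydberg energy is 13.6 × 25 = 340.0 eV.
ΔE = 340.0 × (1/3² − 1/4²) = 340.0 × 0.04861 = 16.53 eV.
λ = hc/ΔE = 1240 / 16.53 = 75.0 nm.

75.0 nm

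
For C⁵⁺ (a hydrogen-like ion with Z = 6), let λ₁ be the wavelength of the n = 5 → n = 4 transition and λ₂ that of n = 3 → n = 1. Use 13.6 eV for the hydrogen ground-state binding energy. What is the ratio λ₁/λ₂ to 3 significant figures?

39.5

λ ∝ 1/ΔE ∝ 1/(1/n_f² − 1/n_i²), and the Z² and hc factors cancel in the ratio.
λ₁/λ₂ = (1/1² − 1/3²)/(1/4² − 1/5²) = 0.8889/0.02250 = 39.5.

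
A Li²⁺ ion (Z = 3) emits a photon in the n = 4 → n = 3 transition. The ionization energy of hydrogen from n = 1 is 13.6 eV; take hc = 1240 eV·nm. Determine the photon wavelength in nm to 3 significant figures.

208 nm

For Z = 3 the level energies scale as Z², so the effective Rydberg energy is 13.6 × 9 = 122.4 eV.
ΔE = 122.4 × (1/3² − 1/4²) = 122.4 × 0.04861 = 5.950 eV.
λ = hc/ΔE = 1240 / 5.950 = 208 nm.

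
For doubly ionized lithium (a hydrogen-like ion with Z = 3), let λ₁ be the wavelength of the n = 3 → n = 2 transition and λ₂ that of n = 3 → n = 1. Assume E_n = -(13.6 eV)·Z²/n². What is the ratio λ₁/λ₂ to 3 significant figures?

6.40

λ ∝ 1/ΔE ∝ 1/(1/n_f² − 1/n_i²), and the Z² and hc factors cancel in the ratio.
λ₁/λ₂ = (1/1² − 1/3²)/(1/2² − 1/3²) = 0.8889/0.1389 = 6.40.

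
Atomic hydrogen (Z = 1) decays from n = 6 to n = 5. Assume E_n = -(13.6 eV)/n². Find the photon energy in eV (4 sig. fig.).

E_6 = −13.60/36 = −0.3778 eV and E_5 = −13.60/25 = −0.5440 eV.
The photon energy is |E_6 − E_5| = 0.1662 eV.

0.1662 eV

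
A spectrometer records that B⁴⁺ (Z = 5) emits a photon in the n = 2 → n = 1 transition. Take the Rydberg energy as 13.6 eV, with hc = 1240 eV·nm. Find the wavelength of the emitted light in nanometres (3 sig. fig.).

4.86 nm

For Z = 5 the level energies scale as Z², so the effective Rydberg energy is 13.6 × 25 = 340.0 eV.
ΔE = 340.0 × (1/1² − 1/2²) = 340.0 × 0.7500 = 255.0 eV.
λ = hc/ΔE = 1240 / 255.0 = 4.86 nm.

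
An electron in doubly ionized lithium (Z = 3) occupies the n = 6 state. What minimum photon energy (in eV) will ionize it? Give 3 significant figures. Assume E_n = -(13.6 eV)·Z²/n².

E_n = −13.6 Z²/n² = −122.4/n² eV for Z = 3.
E_6 = −122.4/36 = −3.40 eV, so ionization (to E = 0) requires 3.40 eV.

3.40 eV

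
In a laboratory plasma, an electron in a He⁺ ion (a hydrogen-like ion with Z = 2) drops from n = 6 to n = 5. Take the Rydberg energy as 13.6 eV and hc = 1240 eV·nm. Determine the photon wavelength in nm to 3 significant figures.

1860 nm

For Z = 2 the level energies scale as Z², so the effective Rydberg energy is 13.6 × 4 = 54.40 eV.
ΔE = 54.40 × (1/5² − 1/6²) = 54.40 × 0.01222 = 0.6649 eV.
λ = hc/ΔE = 1240 / 0.6649 = 1860 nm.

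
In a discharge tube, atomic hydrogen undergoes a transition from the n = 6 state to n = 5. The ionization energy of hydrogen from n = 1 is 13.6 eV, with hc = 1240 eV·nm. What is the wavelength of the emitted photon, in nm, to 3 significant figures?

ΔE = 13.60 × (1/5² − 1/6²) = 13.60 × 0.01222 = 0.1662 eV.
λ = hc/ΔE = 1240 / 0.1662 = 7460 nm.
This line belongs to the Pfund series.

7460 nm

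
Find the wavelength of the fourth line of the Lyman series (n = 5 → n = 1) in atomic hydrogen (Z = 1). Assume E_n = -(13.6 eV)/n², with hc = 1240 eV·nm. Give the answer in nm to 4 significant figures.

The Lyman series terminates on n_f = 1; the fourth line has n_i = 1+4 = 5.
ΔE = 13.60 × (1/1² − 1/5²) = 13.06 eV.
λ = 1240 / 13.06 = 94.98 nm.

94.98 nm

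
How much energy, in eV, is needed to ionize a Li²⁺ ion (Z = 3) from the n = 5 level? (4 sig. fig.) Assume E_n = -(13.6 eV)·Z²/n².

E_n = −13.6 Z²/n² = −122.4/n² eV for Z = 3.
E_5 = −122.4/25 = −4.896 eV, so ionization (to E = 0) requires 4.896 eV.

4.896 eV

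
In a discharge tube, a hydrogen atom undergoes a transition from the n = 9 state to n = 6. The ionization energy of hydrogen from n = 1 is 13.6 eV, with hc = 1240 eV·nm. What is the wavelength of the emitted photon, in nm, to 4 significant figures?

ΔE = 13.60 × (1/6² − 1/9²) = 13.60 × 0.01543 = 0.2099 eV.
λ = hc/ΔE = 1240 / 0.2099 = 5908 nm.

5908 nm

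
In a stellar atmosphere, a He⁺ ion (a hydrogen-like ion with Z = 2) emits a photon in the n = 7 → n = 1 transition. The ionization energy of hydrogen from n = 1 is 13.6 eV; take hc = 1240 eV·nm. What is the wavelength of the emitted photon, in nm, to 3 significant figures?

23.3 nm

For Z = 2 the level energies scale as Z², so the effective Rydberg energy is 13.6 × 4 = 54.40 eV.
ΔE = 54.40 × (1/1² − 1/7²) = 54.40 × 0.9796 = 53.29 eV.
λ = hc/ΔE = 1240 / 53.29 = 23.3 nm.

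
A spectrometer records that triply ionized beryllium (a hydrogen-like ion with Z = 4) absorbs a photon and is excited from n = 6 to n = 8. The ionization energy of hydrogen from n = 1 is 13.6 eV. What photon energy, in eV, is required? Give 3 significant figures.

The Bohr energies scale as Z², so for Z = 4: E_n = −217.6/n² eV.
E_8 = −217.6/64 = −3.400 eV and E_6 = −217.6/36 = −6.044 eV.
The photon energy is |E_8 − E_6| = 2.64 eV.

2.64 eV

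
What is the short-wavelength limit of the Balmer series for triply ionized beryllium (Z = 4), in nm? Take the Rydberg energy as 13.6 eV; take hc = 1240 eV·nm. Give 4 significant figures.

The Balmer series has lower level n_f = 2; the series limit corresponds to n_i → ∞.
ΔE_max = 13.6 × 16 / 2² = 54.40 eV.
λ_min = 1240 / 54.40 = 22.79 nm.

22.79 nm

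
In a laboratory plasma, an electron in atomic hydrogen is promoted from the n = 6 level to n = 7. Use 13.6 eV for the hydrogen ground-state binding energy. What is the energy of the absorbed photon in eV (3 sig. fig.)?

0.100 eV

E_7 = −13.60/49 = −0.2776 eV and E_6 = −13.60/36 = −0.3778 eV.
The photon energy is |E_7 − E_6| = 0.100 eV.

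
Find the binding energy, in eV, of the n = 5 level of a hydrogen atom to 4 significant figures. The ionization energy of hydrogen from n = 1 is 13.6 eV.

E_5 = −13.60/25 = −0.5440 eV, so ionization (to E = 0) requires 0.5440 eV.

0.5440 eV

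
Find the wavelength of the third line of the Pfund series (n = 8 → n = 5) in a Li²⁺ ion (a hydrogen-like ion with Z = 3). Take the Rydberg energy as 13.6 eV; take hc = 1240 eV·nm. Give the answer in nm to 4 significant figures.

415.6 nm

The Pfund series terminates on n_f = 5; the third line has n_i = 5+3 = 8.
ΔE = 122.4 × (1/5² − 1/8²) = 2.984 eV.
λ = 1240 / 2.984 = 415.6 nm.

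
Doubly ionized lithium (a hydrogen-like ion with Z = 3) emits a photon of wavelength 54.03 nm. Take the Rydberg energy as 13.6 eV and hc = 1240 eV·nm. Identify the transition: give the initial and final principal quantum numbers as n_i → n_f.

n_i = 4, n_f = 2

The photon energy is ΔE = hc/λ = 1240 / 54.03 = 22.95 eV.
With Z = 3, ΔE = 122.4 × (1/n_f² − 1/n_i²), so 1/n_f² − 1/n_i² = 0.1875.
Trying n_f = 2 gives 1/n_i² = 0.06250, i.e. n_i ≈ 4; this pair matches.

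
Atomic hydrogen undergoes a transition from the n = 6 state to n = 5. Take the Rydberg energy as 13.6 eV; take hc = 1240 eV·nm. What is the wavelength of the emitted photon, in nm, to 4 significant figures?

7460 nm

ΔE = 13.60 × (1/5² − 1/6²) = 13.60 × 0.01222 = 0.1662 eV.
λ = hc/ΔE = 1240 / 0.1662 = 7460 nm.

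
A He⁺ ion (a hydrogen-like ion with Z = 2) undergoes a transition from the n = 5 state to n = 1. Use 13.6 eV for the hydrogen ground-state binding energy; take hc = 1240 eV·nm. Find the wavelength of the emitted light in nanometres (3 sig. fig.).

For Z = 2 the level energies scale as Z², so the effective Rydberg energy is 13.6 × 4 = 54.40 eV.
ΔE = 54.40 × (1/1² − 1/5²) = 54.40 × 0.9600 = 52.22 eV.
λ = hc/ΔE = 1240 / 52.22 = 23.7 nm.

23.7 nm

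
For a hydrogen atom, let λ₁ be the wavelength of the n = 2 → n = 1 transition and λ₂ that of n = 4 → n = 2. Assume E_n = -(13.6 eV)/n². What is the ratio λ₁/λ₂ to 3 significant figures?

λ ∝ 1/ΔE ∝ 1/(1/n_f² − 1/n_i²), and the Z² and hc factors cancel in the ratio.
λ₁/λ₂ = (1/2² − 1/4²)/(1/1² − 1/2²) = 0.1875/0.7500 = 0.250.

0.250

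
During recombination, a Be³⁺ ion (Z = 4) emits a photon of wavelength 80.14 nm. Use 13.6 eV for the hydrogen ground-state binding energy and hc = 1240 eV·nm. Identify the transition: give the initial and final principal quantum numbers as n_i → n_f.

The photon energy is ΔE = hc/λ = 1240 / 80.14 = 15.47 eV.
With Z = 4, ΔE = 217.6 × (1/n_f² − 1/n_i²), so 1/n_f² − 1/n_i² = 0.07111.
Trying n_f = 3 gives 1/n_i² = 0.04000, i.e. n_i ≈ 5; this pair matches.

n_i = 5, n_f = 3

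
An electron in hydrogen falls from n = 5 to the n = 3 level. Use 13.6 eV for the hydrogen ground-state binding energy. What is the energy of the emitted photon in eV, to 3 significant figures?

E_5 = −13.60/25 = −0.5440 eV and E_3 = −13.60/9 = −1.511 eV.
The photon energy is |E_5 − E_3| = 0.967 eV.

0.967 eV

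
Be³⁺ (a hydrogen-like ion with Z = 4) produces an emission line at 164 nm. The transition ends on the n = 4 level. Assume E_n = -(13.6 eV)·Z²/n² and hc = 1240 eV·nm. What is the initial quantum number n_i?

The photon energy is ΔE = hc/λ = 1240 / 164 = 7.561 eV.
With Z = 4, ΔE = 217.6 × (1/n_f² − 1/n_i²), so 1/n_f² − 1/n_i² = 0.03475.
With n_f = 4: 1/n_i² = 1/16 − 0.03475 = 0.02775, so n_i ≈ 6.00.

n_i = 6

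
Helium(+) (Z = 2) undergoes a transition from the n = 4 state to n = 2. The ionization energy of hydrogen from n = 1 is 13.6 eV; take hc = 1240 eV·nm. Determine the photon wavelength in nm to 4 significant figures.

121.6 nm

For Z = 2 the level energies scale as Z², so the effective Rydberg energy is 13.6 × 4 = 54.40 eV.
ΔE = 54.40 × (1/2² − 1/4²) = 54.40 × 0.1875 = 10.20 eV.
λ = hc/ΔE = 1240 / 10.20 = 121.6 nm.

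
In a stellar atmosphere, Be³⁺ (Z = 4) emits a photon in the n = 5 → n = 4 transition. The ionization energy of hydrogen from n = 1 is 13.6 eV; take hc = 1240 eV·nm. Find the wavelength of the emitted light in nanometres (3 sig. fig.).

For Z = 4 the level energies scale as Z², so the effective Rydberg energy is 13.6 × 16 = 217.6 eV.
ΔE = 217.6 × (1/4² − 1/5²) = 217.6 × 0.02250 = 4.896 eV.
λ = hc/ΔE = 1240 / 4.896 = 253 nm.

253 nm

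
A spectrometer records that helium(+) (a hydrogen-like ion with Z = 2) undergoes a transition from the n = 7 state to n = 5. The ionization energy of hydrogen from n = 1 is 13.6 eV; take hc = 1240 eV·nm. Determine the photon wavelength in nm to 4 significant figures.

For Z = 2 the level energies scale as Z², so the effective Rydberg energy is 13.6 × 4 = 54.40 eV.
ΔE = 54.40 × (1/5² − 1/7²) = 54.40 × 0.01959 = 1.066 eV.
λ = hc/ΔE = 1240 / 1.066 = 1163 nm.

1163 nm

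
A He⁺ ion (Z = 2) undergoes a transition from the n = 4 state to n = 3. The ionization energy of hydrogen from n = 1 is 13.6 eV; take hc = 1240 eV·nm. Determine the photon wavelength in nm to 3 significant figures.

469 nm

For Z = 2 the level energies scale as Z², so the effective Rydberg energy is 13.6 × 4 = 54.40 eV.
ΔE = 54.40 × (1/3² − 1/4²) = 54.40 × 0.04861 = 2.644 eV.
λ = hc/ΔE = 1240 / 2.644 = 469 nm.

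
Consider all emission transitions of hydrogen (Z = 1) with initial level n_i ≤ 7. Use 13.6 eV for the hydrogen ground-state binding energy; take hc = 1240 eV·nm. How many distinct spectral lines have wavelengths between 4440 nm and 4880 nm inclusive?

Enumerate all n_i → n_f pairs with 1 ≤ n_f < n_i ≤ 7 and compute λ = 1240 / [13.6·1·(1/n_f² − 1/n_i²)].
Lines falling in [4440, 4880] nm: 7→5 (4654 nm).

1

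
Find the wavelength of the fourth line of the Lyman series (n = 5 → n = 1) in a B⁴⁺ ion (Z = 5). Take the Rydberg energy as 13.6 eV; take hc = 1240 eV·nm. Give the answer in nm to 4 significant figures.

3.799 nm

The Lyman series terminates on n_f = 1; the fourth line has n_i = 1+4 = 5.
ΔE = 340.0 × (1/1² − 1/5²) = 326.4 eV.
λ = 1240 / 326.4 = 3.799 nm.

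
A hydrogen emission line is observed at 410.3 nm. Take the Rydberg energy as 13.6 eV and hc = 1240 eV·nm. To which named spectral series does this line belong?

ΔE = 1240/410.3 = 3.022 eV.
This matches 13.6 × (1/2² − 1/6²), so n_f = 2: the Balmer series.

Balmer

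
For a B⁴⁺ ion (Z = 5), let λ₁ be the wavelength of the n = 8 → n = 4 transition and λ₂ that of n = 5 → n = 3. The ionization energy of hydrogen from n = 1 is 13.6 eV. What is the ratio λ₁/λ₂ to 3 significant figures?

1.52

λ ∝ 1/ΔE ∝ 1/(1/n_f² − 1/n_i²), and the Z² and hc factors cancel in the ratio.
λ₁/λ₂ = (1/3² − 1/5²)/(1/4² − 1/8²) = 0.07111/0.04688 = 1.52.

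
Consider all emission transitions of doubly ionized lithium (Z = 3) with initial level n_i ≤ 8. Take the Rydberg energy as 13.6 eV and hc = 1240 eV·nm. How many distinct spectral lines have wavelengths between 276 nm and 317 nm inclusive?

1

Enumerate all n_i → n_f pairs with 1 ≤ n_f < n_i ≤ 8 and compute λ = 1240 / [13.6·9·(1/n_f² − 1/n_i²)].
Lines falling in [276, 317] nm: 6→4 (291.8 nm).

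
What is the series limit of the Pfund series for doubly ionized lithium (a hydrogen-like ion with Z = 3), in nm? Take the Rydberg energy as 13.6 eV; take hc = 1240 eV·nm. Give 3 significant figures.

253 nm

The Pfund series has lower level n_f = 5; the series limit corresponds to n_i → ∞.
ΔE_max = 13.6 × 9 / 5² = 4.896 eV.
λ_min = 1240 / 4.896 = 253 nm.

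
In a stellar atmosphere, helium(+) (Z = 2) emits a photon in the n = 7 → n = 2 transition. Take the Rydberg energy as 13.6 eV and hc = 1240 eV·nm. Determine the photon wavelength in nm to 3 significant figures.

For Z = 2 the level energies scale as Z², so the effective Rydberg energy is 13.6 × 4 = 54.40 eV.
ΔE = 54.40 × (1/2² − 1/7²) = 54.40 × 0.2296 = 12.49 eV.
λ = hc/ΔE = 1240 / 12.49 = 99.3 nm.

99.3 nm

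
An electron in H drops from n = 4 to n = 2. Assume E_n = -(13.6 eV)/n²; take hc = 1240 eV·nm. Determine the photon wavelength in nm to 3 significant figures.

ΔE = 13.60 × (1/2² − 1/4²) = 13.60 × 0.1875 = 2.550 eV.
λ = hc/ΔE = 1240 / 2.550 = 486 nm.
This line belongs to the Balmer series.

486 nm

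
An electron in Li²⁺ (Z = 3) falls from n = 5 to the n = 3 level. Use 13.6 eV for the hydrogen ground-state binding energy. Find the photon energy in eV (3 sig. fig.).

8.70 eV

The Bohr energies scale as Z², so for Z = 3: E_n = −122.4/n² eV.
E_5 = −122.4/25 = −4.896 eV and E_3 = −122.4/9 = −13.60 eV.
The photon energy is |E_5 − E_3| = 8.70 eV.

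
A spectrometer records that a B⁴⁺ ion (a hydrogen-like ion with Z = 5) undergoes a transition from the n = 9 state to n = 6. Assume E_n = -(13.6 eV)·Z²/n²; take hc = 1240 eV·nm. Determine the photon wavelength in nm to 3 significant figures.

For Z = 5 the level energies scale as Z², so the effective Rydberg energy is 13.6 × 25 = 340.0 eV.
ΔE = 340.0 × (1/6² − 1/9²) = 340.0 × 0.01543 = 5.247 eV.
λ = hc/ΔE = 1240 / 5.247 = 236 nm.

236 nm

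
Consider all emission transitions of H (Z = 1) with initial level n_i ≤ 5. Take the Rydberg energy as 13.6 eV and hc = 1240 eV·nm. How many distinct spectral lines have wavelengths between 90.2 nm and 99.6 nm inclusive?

Enumerate all n_i → n_f pairs with 1 ≤ n_f < n_i ≤ 5 and compute λ = 1240 / [13.6·1·(1/n_f² − 1/n_i²)].
Lines falling in [90.2, 99.6] nm: 5→1 (94.98 nm), 4→1 (97.25 nm).

2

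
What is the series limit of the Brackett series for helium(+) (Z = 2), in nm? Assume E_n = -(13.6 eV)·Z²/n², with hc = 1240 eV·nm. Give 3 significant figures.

365 nm

The Brackett series has lower level n_f = 4; the series limit corresponds to n_i → ∞.
ΔE_max = 13.6 × 4 / 4² = 3.400 eV.
λ_min = 1240 / 3.400 = 365 nm.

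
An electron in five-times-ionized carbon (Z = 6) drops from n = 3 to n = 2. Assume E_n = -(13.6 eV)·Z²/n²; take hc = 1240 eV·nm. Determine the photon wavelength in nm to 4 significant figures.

For Z = 6 the level energies scale as Z², so the effective Rydberg energy is 13.6 × 36 = 489.6 eV.
ΔE = 489.6 × (1/2² − 1/3²) = 489.6 × 0.1389 = 68.00 eV.
λ = hc/ΔE = 1240 / 68.00 = 18.24 nm.

18.24 nm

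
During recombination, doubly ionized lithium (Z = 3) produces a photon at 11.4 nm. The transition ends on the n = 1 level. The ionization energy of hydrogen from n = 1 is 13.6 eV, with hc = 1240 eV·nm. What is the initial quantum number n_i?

The photon energy is ΔE = hc/λ = 1240 / 11.4 = 108.8 eV.
With Z = 3, ΔE = 122.4 × (1/n_f² − 1/n_i²), so 1/n_f² − 1/n_i² = 0.8887.
With n_f = 1: 1/n_i² = 1/1 − 0.8887 = 0.1113, so n_i ≈ 3.00.

n_i = 3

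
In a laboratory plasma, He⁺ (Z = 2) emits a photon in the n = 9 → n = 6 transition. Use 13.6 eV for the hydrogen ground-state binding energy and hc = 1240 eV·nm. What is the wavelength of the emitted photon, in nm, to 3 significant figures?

1480 nm

For Z = 2 the level energies scale as Z², so the effective Rydberg energy is 13.6 × 4 = 54.40 eV.
ΔE = 54.40 × (1/6² − 1/9²) = 54.40 × 0.01543 = 0.8395 eV.
λ = hc/ΔE = 1240 / 0.8395 = 1480 nm.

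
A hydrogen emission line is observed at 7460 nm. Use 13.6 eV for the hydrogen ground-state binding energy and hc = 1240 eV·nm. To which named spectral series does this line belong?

Pfund

ΔE = 1240/7460 = 0.1662 eV.
This matches 13.6 × (1/5² − 1/6²), so n_f = 5: the Pfund series.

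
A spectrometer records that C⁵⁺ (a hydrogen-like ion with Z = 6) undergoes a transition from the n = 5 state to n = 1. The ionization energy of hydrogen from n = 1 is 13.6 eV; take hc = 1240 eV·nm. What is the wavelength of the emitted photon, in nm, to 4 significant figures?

For Z = 6 the level energies scale as Z², so the effective Rydberg energy is 13.6 × 36 = 489.6 eV.
ΔE = 489.6 × (1/1² − 1/5²) = 489.6 × 0.9600 = 470.0 eV.
λ = hc/ΔE = 1240 / 470.0 = 2.638 nm.

2.638 nm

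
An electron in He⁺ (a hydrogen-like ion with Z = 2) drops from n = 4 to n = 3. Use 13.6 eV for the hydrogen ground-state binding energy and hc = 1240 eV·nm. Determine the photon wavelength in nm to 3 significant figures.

469 nm

For Z = 2 the level energies scale as Z², so the effective Rydberg energy is 13.6 × 4 = 54.40 eV.
ΔE = 54.40 × (1/3² − 1/4²) = 54.40 × 0.04861 = 2.644 eV.
λ = hc/ΔE = 1240 / 2.644 = 469 nm.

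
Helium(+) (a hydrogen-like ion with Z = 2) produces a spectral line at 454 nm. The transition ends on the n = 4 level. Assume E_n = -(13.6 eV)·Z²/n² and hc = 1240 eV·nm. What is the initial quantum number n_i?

n_i = 9

The photon energy is ΔE = hc/λ = 1240 / 454 = 2.731 eV.
With Z = 2, ΔE = 54.40 × (1/n_f² − 1/n_i²), so 1/n_f² − 1/n_i² = 0.05021.
With n_f = 4: 1/n_i² = 1/16 − 0.05021 = 0.01229, so n_i ≈ 9.02.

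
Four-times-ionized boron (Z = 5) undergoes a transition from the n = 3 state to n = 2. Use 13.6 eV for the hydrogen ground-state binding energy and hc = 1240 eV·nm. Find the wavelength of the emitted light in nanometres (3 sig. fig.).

For Z = 5 the level energies scale as Z², so the effective Rydberg energy is 13.6 × 25 = 340.0 eV.
ΔE = 340.0 × (1/2² − 1/3²) = 340.0 × 0.1389 = 47.22 eV.
λ = hc/ΔE = 1240 / 47.22 = 26.3 nm.

26.3 nm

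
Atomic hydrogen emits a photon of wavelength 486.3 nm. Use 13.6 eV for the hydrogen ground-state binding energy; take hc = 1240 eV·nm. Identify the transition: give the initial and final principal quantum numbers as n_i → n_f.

n_i = 4, n_f = 2

The photon energy is ΔE = hc/λ = 1240 / 486.3 = 2.550 eV.
With Z = 1, ΔE = 13.60 × (1/n_f² − 1/n_i²), so 1/n_f² − 1/n_i² = 0.1875.
Trying n_f = 2 gives 1/n_i² = 0.06251, i.e. n_i ≈ 4; this pair matches.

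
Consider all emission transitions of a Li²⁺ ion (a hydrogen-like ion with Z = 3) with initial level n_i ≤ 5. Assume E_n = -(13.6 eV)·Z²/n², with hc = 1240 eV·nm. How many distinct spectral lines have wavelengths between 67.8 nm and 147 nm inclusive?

Enumerate all n_i → n_f pairs with 1 ≤ n_f < n_i ≤ 5 and compute λ = 1240 / [13.6·9·(1/n_f² − 1/n_i²)].
Lines falling in [67.8, 147] nm: 3→2 (72.94 nm), 5→3 (142.5 nm).

2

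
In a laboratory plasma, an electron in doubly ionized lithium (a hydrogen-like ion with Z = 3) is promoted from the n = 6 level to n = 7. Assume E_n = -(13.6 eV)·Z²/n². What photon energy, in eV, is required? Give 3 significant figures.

0.902 eV

The Bohr energies scale as Z², so for Z = 3: E_n = −122.4/n² eV.
E_7 = −122.4/49 = −2.498 eV and E_6 = −122.4/36 = −3.400 eV.
The photon energy is |E_7 − E_6| = 0.902 eV.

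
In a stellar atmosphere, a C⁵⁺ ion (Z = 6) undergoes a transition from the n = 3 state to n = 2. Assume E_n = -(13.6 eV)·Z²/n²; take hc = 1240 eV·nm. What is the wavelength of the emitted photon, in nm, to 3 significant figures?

18.2 nm

For Z = 6 the level energies scale as Z², so the effective Rydberg energy is 13.6 × 36 = 489.6 eV.
ΔE = 489.6 × (1/2² − 1/3²) = 489.6 × 0.1389 = 68.00 eV.
λ = hc/ΔE = 1240 / 68.00 = 18.2 nm.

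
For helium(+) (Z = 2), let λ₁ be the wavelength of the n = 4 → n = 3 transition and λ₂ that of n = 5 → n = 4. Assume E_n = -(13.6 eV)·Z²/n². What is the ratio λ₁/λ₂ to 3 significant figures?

λ ∝ 1/ΔE ∝ 1/(1/n_f² − 1/n_i²), and the Z² and hc factors cancel in the ratio.
λ₁/λ₂ = (1/4² − 1/5²)/(1/3² − 1/4²) = 0.02250/0.04861 = 0.463.

0.463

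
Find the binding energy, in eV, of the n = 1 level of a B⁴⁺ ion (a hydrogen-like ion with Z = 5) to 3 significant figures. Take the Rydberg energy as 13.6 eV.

340 eV

E_n = −13.6 Z²/n² = −340.0/n² eV for Z = 5.
E_1 = −340.0/1 = −340 eV, so ionization (to E = 0) requires 340 eV.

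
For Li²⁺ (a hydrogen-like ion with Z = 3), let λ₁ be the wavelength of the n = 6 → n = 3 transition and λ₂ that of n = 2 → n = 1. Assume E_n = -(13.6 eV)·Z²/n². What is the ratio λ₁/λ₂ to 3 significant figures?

λ ∝ 1/ΔE ∝ 1/(1/n_f² − 1/n_i²), and the Z² and hc factors cancel in the ratio.
λ₁/λ₂ = (1/1² − 1/2²)/(1/3² − 1/6²) = 0.7500/0.08333 = 9.00.

9.00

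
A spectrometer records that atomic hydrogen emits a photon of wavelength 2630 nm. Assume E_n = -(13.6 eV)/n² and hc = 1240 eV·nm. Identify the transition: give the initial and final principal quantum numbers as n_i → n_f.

n_i = 6, n_f = 4

The photon energy is ΔE = hc/λ = 1240 / 2630 = 0.4715 eV.
With Z = 1, ΔE = 13.60 × (1/n_f² − 1/n_i²), so 1/n_f² − 1/n_i² = 0.03467.
Trying n_f = 4 gives 1/n_i² = 0.02783, i.e. n_i ≈ 6; this pair matches.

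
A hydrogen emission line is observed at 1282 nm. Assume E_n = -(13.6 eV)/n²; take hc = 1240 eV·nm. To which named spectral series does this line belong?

Paschen

ΔE = 1240/1282 = 0.9672 eV.
This matches 13.6 × (1/3² − 1/5²), so n_f = 3: the Paschen series.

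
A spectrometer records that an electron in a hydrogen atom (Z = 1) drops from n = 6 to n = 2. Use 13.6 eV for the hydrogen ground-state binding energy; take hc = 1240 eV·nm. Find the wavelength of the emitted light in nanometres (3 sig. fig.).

410 nm

ΔE = 13.60 × (1/2² − 1/6²) = 13.60 × 0.2222 = 3.022 eV.
λ = hc/ΔE = 1240 / 3.022 = 410 nm.
This line belongs to the Balmer series.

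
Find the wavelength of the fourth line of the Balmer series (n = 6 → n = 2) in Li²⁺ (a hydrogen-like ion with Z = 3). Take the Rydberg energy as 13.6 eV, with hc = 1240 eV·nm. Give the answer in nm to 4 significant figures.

The Balmer series terminates on n_f = 2; the fourth line has n_i = 2+4 = 6.
ΔE = 122.4 × (1/2² − 1/6²) = 27.20 eV.
λ = 1240 / 27.20 = 45.59 nm.

45.59 nm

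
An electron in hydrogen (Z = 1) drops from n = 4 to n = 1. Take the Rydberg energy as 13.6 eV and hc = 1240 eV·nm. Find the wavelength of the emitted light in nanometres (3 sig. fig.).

97.3 nm

ΔE = 13.60 × (1/1² − 1/4²) = 13.60 × 0.9375 = 12.75 eV.
λ = hc/ΔE = 1240 / 12.75 = 97.3 nm.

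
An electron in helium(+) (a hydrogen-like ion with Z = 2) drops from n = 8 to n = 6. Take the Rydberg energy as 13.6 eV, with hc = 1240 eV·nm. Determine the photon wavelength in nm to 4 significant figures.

For Z = 2 the level energies scale as Z², so the effective Rydberg energy is 13.6 × 4 = 54.40 eV.
ΔE = 54.40 × (1/6² − 1/8²) = 54.40 × 0.01215 = 0.6611 eV.
λ = hc/ΔE = 1240 / 0.6611 = 1876 nm.

1876 nm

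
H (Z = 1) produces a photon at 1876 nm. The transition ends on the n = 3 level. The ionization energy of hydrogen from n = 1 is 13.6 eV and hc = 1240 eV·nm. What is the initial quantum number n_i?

n_i = 4

The photon energy is ΔE = hc/λ = 1240 / 1876 = 0.6610 eV.
With Z = 1, ΔE = 13.60 × (1/n_f² − 1/n_i²), so 1/n_f² − 1/n_i² = 0.04860.
With n_f = 3: 1/n_i² = 1/9 − 0.04860 = 0.06251, so n_i ≈ 4.00.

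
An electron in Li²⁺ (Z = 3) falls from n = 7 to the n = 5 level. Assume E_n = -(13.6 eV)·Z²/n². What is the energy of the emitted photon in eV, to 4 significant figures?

The Bohr energies scale as Z², so for Z = 3: E_n = −122.4/n² eV.
E_7 = −122.4/49 = −2.498 eV and E_5 = −122.4/25 = −4.896 eV.
The photon energy is |E_7 − E_5| = 2.398 eV.

2.398 eV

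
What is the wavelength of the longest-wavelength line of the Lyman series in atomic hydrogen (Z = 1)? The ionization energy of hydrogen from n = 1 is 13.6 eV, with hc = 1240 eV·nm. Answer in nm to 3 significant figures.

The Lyman series terminates on n_f = 1; the first line has n_i = 1+1 = 2.
ΔE = 13.60 × (1/1² − 1/2²) = 10.20 eV.
λ = 1240 / 10.20 = 122 nm.

122 nm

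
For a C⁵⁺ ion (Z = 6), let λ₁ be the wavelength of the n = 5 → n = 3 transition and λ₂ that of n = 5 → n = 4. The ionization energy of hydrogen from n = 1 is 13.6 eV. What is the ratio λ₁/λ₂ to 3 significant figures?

0.316

λ ∝ 1/ΔE ∝ 1/(1/n_f² − 1/n_i²), and the Z² and hc factors cancel in the ratio.
λ₁/λ₂ = (1/4² − 1/5²)/(1/3² − 1/5²) = 0.02250/0.07111 = 0.316.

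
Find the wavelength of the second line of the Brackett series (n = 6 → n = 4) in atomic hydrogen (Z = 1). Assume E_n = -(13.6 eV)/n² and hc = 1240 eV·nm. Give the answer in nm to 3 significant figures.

2630 nm

The Brackett series terminates on n_f = 4; the second line has n_i = 4+2 = 6.
ΔE = 13.60 × (1/4² − 1/6²) = 0.4722 eV.
λ = 1240 / 0.4722 = 2630 nm.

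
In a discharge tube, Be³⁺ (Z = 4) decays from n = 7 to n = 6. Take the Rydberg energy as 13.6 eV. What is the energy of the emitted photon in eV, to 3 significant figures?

1.60 eV

The Bohr energies scale as Z², so for Z = 4: E_n = −217.6/n² eV.
E_7 = −217.6/49 = −4.441 eV and E_6 = −217.6/36 = −6.044 eV.
The photon energy is |E_7 − E_6| = 1.60 eV.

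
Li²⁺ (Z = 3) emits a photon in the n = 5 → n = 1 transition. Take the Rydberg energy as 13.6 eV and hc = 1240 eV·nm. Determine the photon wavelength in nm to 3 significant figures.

10.6 nm

For Z = 3 the level energies scale as Z², so the effective Rydberg energy is 13.6 × 9 = 122.4 eV.
ΔE = 122.4 × (1/1² − 1/5²) = 122.4 × 0.9600 = 117.5 eV.
λ = hc/ΔE = 1240 / 117.5 = 10.6 nm.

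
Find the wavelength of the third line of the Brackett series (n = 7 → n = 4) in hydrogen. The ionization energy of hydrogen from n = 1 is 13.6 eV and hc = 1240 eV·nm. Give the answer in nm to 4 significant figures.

2166 nm

The Brackett series terminates on n_f = 4; the third line has n_i = 4+3 = 7.
ΔE = 13.60 × (1/4² − 1/7²) = 0.5724 eV.
λ = 1240 / 0.5724 = 2166 nm.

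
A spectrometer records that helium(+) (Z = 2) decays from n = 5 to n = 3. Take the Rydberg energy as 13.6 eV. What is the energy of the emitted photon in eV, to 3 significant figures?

The Bohr energies scale as Z², so for Z = 2: E_n = −54.40/n² eV.
E_5 = −54.40/25 = −2.176 eV and E_3 = −54.40/9 = −6.044 eV.
The photon energy is |E_5 − E_3| = 3.87 eV.

3.87 eV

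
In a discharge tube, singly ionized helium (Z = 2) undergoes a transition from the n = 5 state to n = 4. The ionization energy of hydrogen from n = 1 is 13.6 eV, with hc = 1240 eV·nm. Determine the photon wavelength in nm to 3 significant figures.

For Z = 2 the level energies scale as Z², so the effective Rydberg energy is 13.6 × 4 = 54.40 eV.
ΔE = 54.40 × (1/4² − 1/5²) = 54.40 × 0.02250 = 1.224 eV.
λ = hc/ΔE = 1240 / 1.224 = 1010 nm.

1010 nm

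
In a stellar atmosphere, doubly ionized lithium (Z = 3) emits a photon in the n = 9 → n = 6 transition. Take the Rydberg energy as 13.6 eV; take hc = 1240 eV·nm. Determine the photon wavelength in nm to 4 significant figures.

For Z = 3 the level energies scale as Z², so the effective Rydberg energy is 13.6 × 9 = 122.4 eV.
ΔE = 122.4 × (1/6² − 1/9²) = 122.4 × 0.01543 = 1.889 eV.
λ = hc/ΔE = 1240 / 1.889 = 656.5 nm.

656.5 nm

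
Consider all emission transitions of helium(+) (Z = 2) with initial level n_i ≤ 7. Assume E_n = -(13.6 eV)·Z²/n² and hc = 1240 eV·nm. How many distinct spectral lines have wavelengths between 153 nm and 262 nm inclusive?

2

Enumerate all n_i → n_f pairs with 1 ≤ n_f < n_i ≤ 7 and compute λ = 1240 / [13.6·4·(1/n_f² − 1/n_i²)].
Lines falling in [153, 262] nm: 3→2 (164.1 nm), 7→3 (251.3 nm).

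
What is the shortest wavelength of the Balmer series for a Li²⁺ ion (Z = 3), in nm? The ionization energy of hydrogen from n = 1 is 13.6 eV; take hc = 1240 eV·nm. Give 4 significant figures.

40.52 nm

The Balmer series has lower level n_f = 2; the series limit corresponds to n_i → ∞.
ΔE_max = 13.6 × 9 / 2² = 30.60 eV.
λ_min = 1240 / 30.60 = 40.52 nm.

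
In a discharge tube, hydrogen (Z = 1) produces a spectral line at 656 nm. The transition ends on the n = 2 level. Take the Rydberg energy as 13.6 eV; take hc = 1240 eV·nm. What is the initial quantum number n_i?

The photon energy is ΔE = hc/λ = 1240 / 656 = 1.890 eV.
With Z = 1, ΔE = 13.60 × (1/n_f² − 1/n_i²), so 1/n_f² − 1/n_i² = 0.1390.
With n_f = 2: 1/n_i² = 1/4 − 0.1390 = 0.1110, so n_i ≈ 3.00.

n_i = 3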